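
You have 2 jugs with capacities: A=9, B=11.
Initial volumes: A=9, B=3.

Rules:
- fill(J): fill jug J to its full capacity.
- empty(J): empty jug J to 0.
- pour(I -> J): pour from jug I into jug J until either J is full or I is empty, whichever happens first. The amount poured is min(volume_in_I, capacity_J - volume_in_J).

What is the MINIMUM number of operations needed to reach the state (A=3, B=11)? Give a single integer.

BFS from (A=9, B=3). One shortest path:
  1. empty(A) -> (A=0 B=3)
  2. pour(B -> A) -> (A=3 B=0)
  3. fill(B) -> (A=3 B=11)
Reached target in 3 moves.

Answer: 3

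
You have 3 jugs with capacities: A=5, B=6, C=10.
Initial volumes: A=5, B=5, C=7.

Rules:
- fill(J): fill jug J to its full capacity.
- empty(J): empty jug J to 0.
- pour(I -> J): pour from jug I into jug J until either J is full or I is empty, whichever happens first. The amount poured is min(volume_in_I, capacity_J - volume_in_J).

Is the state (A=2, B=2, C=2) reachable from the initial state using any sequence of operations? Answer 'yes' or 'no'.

Answer: no

Derivation:
BFS explored all 282 reachable states.
Reachable set includes: (0,0,0), (0,0,1), (0,0,2), (0,0,3), (0,0,4), (0,0,5), (0,0,6), (0,0,7), (0,0,8), (0,0,9), (0,0,10), (0,1,0) ...
Target (A=2, B=2, C=2) not in reachable set → no.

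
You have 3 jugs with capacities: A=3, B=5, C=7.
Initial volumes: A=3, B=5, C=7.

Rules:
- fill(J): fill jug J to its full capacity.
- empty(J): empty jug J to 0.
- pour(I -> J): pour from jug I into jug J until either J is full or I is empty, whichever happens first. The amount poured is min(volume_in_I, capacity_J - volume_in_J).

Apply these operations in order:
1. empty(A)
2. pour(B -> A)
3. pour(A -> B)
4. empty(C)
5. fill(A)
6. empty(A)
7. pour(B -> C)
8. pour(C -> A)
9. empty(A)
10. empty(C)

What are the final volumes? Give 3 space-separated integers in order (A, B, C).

Step 1: empty(A) -> (A=0 B=5 C=7)
Step 2: pour(B -> A) -> (A=3 B=2 C=7)
Step 3: pour(A -> B) -> (A=0 B=5 C=7)
Step 4: empty(C) -> (A=0 B=5 C=0)
Step 5: fill(A) -> (A=3 B=5 C=0)
Step 6: empty(A) -> (A=0 B=5 C=0)
Step 7: pour(B -> C) -> (A=0 B=0 C=5)
Step 8: pour(C -> A) -> (A=3 B=0 C=2)
Step 9: empty(A) -> (A=0 B=0 C=2)
Step 10: empty(C) -> (A=0 B=0 C=0)

Answer: 0 0 0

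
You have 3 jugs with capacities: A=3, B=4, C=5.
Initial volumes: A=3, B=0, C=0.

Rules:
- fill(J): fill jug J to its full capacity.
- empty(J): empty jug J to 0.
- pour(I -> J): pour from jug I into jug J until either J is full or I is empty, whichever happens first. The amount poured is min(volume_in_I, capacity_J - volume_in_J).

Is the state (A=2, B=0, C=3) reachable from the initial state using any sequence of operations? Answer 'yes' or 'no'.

Answer: yes

Derivation:
BFS from (A=3, B=0, C=0):
  1. empty(A) -> (A=0 B=0 C=0)
  2. fill(C) -> (A=0 B=0 C=5)
  3. pour(C -> A) -> (A=3 B=0 C=2)
  4. pour(A -> B) -> (A=0 B=3 C=2)
  5. pour(C -> A) -> (A=2 B=3 C=0)
  6. pour(B -> C) -> (A=2 B=0 C=3)
Target reached → yes.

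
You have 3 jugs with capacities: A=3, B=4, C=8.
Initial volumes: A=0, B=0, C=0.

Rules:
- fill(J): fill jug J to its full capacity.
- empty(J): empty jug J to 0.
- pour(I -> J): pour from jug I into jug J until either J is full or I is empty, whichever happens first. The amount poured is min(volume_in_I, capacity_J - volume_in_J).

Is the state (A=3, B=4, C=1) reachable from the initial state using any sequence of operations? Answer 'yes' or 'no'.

Answer: yes

Derivation:
BFS from (A=0, B=0, C=0):
  1. fill(C) -> (A=0 B=0 C=8)
  2. pour(C -> A) -> (A=3 B=0 C=5)
  3. pour(C -> B) -> (A=3 B=4 C=1)
Target reached → yes.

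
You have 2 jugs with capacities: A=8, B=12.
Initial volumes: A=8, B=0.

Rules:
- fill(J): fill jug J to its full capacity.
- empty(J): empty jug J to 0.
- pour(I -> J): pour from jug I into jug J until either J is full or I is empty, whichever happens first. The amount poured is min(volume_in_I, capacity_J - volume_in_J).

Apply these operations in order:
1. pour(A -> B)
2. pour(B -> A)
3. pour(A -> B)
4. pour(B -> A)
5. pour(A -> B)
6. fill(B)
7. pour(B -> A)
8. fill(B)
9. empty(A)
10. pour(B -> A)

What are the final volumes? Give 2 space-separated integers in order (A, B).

Answer: 8 4

Derivation:
Step 1: pour(A -> B) -> (A=0 B=8)
Step 2: pour(B -> A) -> (A=8 B=0)
Step 3: pour(A -> B) -> (A=0 B=8)
Step 4: pour(B -> A) -> (A=8 B=0)
Step 5: pour(A -> B) -> (A=0 B=8)
Step 6: fill(B) -> (A=0 B=12)
Step 7: pour(B -> A) -> (A=8 B=4)
Step 8: fill(B) -> (A=8 B=12)
Step 9: empty(A) -> (A=0 B=12)
Step 10: pour(B -> A) -> (A=8 B=4)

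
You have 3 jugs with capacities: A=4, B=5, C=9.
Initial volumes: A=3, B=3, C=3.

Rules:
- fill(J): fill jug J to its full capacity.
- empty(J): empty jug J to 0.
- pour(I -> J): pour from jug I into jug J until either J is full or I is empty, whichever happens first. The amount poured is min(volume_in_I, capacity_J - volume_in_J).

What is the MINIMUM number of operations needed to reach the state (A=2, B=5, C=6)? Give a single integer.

Answer: 3

Derivation:
BFS from (A=3, B=3, C=3). One shortest path:
  1. pour(A -> C) -> (A=0 B=3 C=6)
  2. fill(A) -> (A=4 B=3 C=6)
  3. pour(A -> B) -> (A=2 B=5 C=6)
Reached target in 3 moves.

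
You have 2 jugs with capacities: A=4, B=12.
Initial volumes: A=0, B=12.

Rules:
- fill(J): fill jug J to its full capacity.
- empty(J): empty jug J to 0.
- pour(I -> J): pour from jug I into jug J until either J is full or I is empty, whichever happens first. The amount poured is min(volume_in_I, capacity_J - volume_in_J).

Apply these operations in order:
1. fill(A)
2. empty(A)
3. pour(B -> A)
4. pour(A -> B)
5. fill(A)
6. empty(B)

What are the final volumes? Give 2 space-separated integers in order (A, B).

Step 1: fill(A) -> (A=4 B=12)
Step 2: empty(A) -> (A=0 B=12)
Step 3: pour(B -> A) -> (A=4 B=8)
Step 4: pour(A -> B) -> (A=0 B=12)
Step 5: fill(A) -> (A=4 B=12)
Step 6: empty(B) -> (A=4 B=0)

Answer: 4 0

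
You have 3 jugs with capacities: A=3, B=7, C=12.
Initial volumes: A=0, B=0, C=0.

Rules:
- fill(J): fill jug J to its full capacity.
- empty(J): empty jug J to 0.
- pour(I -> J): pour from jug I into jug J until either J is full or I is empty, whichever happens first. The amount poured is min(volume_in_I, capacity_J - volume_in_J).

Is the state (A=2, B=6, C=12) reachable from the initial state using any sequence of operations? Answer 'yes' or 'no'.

BFS from (A=0, B=0, C=0):
  1. fill(A) -> (A=3 B=0 C=0)
  2. fill(C) -> (A=3 B=0 C=12)
  3. pour(C -> B) -> (A=3 B=7 C=5)
  4. empty(B) -> (A=3 B=0 C=5)
  5. pour(A -> B) -> (A=0 B=3 C=5)
  6. pour(C -> A) -> (A=3 B=3 C=2)
  7. pour(A -> B) -> (A=0 B=6 C=2)
  8. pour(C -> A) -> (A=2 B=6 C=0)
  9. fill(C) -> (A=2 B=6 C=12)
Target reached → yes.

Answer: yes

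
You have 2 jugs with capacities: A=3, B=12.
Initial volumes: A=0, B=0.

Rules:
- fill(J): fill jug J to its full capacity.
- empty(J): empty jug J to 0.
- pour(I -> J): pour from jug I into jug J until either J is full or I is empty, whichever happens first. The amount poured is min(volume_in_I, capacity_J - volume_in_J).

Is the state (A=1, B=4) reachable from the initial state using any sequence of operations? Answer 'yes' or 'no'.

BFS explored all 10 reachable states.
Reachable set includes: (0,0), (0,3), (0,6), (0,9), (0,12), (3,0), (3,3), (3,6), (3,9), (3,12)
Target (A=1, B=4) not in reachable set → no.

Answer: no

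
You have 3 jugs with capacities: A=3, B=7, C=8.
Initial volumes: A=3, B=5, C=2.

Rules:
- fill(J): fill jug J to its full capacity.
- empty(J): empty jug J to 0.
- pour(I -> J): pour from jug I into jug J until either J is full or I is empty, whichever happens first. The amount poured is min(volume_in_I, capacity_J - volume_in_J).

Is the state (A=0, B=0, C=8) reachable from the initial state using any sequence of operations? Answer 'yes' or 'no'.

Answer: yes

Derivation:
BFS from (A=3, B=5, C=2):
  1. empty(A) -> (A=0 B=5 C=2)
  2. empty(B) -> (A=0 B=0 C=2)
  3. fill(C) -> (A=0 B=0 C=8)
Target reached → yes.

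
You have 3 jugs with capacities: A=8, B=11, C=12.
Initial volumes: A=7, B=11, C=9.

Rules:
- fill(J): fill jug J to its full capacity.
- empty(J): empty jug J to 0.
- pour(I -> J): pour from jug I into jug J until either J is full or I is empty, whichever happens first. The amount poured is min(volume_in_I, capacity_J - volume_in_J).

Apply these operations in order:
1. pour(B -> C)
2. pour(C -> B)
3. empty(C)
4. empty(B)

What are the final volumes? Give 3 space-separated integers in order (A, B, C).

Step 1: pour(B -> C) -> (A=7 B=8 C=12)
Step 2: pour(C -> B) -> (A=7 B=11 C=9)
Step 3: empty(C) -> (A=7 B=11 C=0)
Step 4: empty(B) -> (A=7 B=0 C=0)

Answer: 7 0 0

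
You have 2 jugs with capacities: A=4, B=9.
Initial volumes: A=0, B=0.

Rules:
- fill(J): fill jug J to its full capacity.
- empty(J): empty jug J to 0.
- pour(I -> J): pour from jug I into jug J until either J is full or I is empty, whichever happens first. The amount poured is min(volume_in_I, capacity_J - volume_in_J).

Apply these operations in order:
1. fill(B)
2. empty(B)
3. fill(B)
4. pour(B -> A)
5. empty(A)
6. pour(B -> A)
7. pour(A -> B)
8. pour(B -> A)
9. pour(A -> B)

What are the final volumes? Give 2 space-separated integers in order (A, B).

Step 1: fill(B) -> (A=0 B=9)
Step 2: empty(B) -> (A=0 B=0)
Step 3: fill(B) -> (A=0 B=9)
Step 4: pour(B -> A) -> (A=4 B=5)
Step 5: empty(A) -> (A=0 B=5)
Step 6: pour(B -> A) -> (A=4 B=1)
Step 7: pour(A -> B) -> (A=0 B=5)
Step 8: pour(B -> A) -> (A=4 B=1)
Step 9: pour(A -> B) -> (A=0 B=5)

Answer: 0 5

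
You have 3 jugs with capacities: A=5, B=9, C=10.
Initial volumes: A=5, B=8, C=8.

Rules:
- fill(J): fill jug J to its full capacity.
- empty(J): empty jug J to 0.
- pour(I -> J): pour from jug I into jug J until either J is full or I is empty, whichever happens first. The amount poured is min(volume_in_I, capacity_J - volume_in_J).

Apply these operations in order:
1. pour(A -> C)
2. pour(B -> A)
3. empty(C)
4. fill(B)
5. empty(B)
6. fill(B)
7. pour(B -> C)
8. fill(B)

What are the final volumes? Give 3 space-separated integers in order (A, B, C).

Answer: 5 9 9

Derivation:
Step 1: pour(A -> C) -> (A=3 B=8 C=10)
Step 2: pour(B -> A) -> (A=5 B=6 C=10)
Step 3: empty(C) -> (A=5 B=6 C=0)
Step 4: fill(B) -> (A=5 B=9 C=0)
Step 5: empty(B) -> (A=5 B=0 C=0)
Step 6: fill(B) -> (A=5 B=9 C=0)
Step 7: pour(B -> C) -> (A=5 B=0 C=9)
Step 8: fill(B) -> (A=5 B=9 C=9)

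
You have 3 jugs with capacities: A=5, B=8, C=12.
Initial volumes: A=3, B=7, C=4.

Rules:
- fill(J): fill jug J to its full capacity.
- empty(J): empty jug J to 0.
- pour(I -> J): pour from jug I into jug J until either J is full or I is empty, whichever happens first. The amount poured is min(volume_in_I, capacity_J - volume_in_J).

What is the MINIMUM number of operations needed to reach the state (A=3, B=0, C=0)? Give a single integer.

BFS from (A=3, B=7, C=4). One shortest path:
  1. empty(B) -> (A=3 B=0 C=4)
  2. empty(C) -> (A=3 B=0 C=0)
Reached target in 2 moves.

Answer: 2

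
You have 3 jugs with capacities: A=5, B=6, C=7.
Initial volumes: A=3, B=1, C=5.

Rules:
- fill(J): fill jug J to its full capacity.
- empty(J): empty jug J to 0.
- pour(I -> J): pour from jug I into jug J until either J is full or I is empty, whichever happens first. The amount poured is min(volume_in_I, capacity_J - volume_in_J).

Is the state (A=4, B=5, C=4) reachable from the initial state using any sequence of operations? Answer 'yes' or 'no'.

BFS explored all 217 reachable states.
Reachable set includes: (0,0,0), (0,0,1), (0,0,2), (0,0,3), (0,0,4), (0,0,5), (0,0,6), (0,0,7), (0,1,0), (0,1,1), (0,1,2), (0,1,3) ...
Target (A=4, B=5, C=4) not in reachable set → no.

Answer: no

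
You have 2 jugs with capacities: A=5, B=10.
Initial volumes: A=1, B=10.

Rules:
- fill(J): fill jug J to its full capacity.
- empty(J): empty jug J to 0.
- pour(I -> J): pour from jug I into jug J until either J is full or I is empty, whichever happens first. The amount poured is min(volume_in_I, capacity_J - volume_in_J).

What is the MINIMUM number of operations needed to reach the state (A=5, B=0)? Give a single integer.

BFS from (A=1, B=10). One shortest path:
  1. fill(A) -> (A=5 B=10)
  2. empty(B) -> (A=5 B=0)
Reached target in 2 moves.

Answer: 2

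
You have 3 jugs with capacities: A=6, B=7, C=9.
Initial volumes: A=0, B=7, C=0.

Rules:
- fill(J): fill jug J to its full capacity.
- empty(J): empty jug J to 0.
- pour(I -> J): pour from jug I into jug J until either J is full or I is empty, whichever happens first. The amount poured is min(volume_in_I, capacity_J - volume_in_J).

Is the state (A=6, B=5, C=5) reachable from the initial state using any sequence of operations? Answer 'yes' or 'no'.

BFS from (A=0, B=7, C=0):
  1. empty(B) -> (A=0 B=0 C=0)
  2. fill(C) -> (A=0 B=0 C=9)
  3. pour(C -> B) -> (A=0 B=7 C=2)
  4. pour(C -> A) -> (A=2 B=7 C=0)
  5. pour(B -> C) -> (A=2 B=0 C=7)
  6. fill(B) -> (A=2 B=7 C=7)
  7. pour(B -> C) -> (A=2 B=5 C=9)
  8. pour(C -> A) -> (A=6 B=5 C=5)
Target reached → yes.

Answer: yes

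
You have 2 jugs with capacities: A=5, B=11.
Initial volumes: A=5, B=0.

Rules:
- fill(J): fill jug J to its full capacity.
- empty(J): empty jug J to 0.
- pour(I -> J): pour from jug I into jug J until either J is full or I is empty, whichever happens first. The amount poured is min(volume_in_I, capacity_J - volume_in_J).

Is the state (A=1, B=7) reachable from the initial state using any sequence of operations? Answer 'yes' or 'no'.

BFS explored all 32 reachable states.
Reachable set includes: (0,0), (0,1), (0,2), (0,3), (0,4), (0,5), (0,6), (0,7), (0,8), (0,9), (0,10), (0,11) ...
Target (A=1, B=7) not in reachable set → no.

Answer: no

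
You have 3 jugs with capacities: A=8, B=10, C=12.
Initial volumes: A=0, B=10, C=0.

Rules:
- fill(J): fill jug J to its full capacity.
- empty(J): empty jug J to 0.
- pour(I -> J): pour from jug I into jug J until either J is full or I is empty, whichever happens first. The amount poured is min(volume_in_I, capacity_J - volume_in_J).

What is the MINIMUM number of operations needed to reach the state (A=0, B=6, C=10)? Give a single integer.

Answer: 7

Derivation:
BFS from (A=0, B=10, C=0). One shortest path:
  1. fill(A) -> (A=8 B=10 C=0)
  2. empty(B) -> (A=8 B=0 C=0)
  3. pour(A -> B) -> (A=0 B=8 C=0)
  4. fill(A) -> (A=8 B=8 C=0)
  5. pour(A -> B) -> (A=6 B=10 C=0)
  6. pour(B -> C) -> (A=6 B=0 C=10)
  7. pour(A -> B) -> (A=0 B=6 C=10)
Reached target in 7 moves.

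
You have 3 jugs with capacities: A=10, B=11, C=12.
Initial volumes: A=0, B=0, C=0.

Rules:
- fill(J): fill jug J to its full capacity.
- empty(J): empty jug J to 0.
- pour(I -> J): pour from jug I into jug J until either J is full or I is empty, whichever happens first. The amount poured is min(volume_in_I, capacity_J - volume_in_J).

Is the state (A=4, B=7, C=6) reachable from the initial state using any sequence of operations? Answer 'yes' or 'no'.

Answer: no

Derivation:
BFS explored all 726 reachable states.
Reachable set includes: (0,0,0), (0,0,1), (0,0,2), (0,0,3), (0,0,4), (0,0,5), (0,0,6), (0,0,7), (0,0,8), (0,0,9), (0,0,10), (0,0,11) ...
Target (A=4, B=7, C=6) not in reachable set → no.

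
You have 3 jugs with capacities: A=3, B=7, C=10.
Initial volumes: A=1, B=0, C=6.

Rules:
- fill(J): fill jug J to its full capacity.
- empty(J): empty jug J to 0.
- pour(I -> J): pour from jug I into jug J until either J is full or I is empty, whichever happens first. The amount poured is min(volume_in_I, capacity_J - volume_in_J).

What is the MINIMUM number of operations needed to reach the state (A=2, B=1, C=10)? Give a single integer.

Answer: 5

Derivation:
BFS from (A=1, B=0, C=6). One shortest path:
  1. pour(A -> B) -> (A=0 B=1 C=6)
  2. fill(A) -> (A=3 B=1 C=6)
  3. pour(A -> C) -> (A=0 B=1 C=9)
  4. fill(A) -> (A=3 B=1 C=9)
  5. pour(A -> C) -> (A=2 B=1 C=10)
Reached target in 5 moves.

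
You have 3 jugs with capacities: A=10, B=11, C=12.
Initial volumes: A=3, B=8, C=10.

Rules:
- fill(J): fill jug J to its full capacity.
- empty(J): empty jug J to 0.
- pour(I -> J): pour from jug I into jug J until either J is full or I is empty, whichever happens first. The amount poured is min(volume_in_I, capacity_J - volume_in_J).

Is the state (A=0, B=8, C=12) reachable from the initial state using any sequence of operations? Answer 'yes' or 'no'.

BFS from (A=3, B=8, C=10):
  1. empty(A) -> (A=0 B=8 C=10)
  2. fill(C) -> (A=0 B=8 C=12)
Target reached → yes.

Answer: yes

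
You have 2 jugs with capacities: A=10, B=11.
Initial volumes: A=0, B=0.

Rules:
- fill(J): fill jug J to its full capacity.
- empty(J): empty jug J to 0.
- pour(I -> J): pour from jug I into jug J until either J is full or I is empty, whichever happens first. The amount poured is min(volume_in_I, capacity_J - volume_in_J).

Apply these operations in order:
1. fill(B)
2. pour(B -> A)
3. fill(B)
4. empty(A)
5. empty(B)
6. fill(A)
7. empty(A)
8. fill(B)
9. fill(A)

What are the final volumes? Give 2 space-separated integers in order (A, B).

Answer: 10 11

Derivation:
Step 1: fill(B) -> (A=0 B=11)
Step 2: pour(B -> A) -> (A=10 B=1)
Step 3: fill(B) -> (A=10 B=11)
Step 4: empty(A) -> (A=0 B=11)
Step 5: empty(B) -> (A=0 B=0)
Step 6: fill(A) -> (A=10 B=0)
Step 7: empty(A) -> (A=0 B=0)
Step 8: fill(B) -> (A=0 B=11)
Step 9: fill(A) -> (A=10 B=11)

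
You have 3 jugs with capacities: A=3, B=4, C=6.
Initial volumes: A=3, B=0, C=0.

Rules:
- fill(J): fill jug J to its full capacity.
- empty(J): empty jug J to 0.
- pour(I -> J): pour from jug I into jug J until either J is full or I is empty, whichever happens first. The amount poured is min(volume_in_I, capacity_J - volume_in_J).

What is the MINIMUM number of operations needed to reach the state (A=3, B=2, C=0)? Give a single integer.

Answer: 4

Derivation:
BFS from (A=3, B=0, C=0). One shortest path:
  1. fill(C) -> (A=3 B=0 C=6)
  2. pour(C -> B) -> (A=3 B=4 C=2)
  3. empty(B) -> (A=3 B=0 C=2)
  4. pour(C -> B) -> (A=3 B=2 C=0)
Reached target in 4 moves.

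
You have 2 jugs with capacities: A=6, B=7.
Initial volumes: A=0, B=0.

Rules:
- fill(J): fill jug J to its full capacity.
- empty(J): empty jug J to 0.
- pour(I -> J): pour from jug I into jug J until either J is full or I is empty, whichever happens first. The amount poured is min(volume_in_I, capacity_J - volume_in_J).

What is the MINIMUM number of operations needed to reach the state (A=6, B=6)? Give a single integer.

BFS from (A=0, B=0). One shortest path:
  1. fill(A) -> (A=6 B=0)
  2. pour(A -> B) -> (A=0 B=6)
  3. fill(A) -> (A=6 B=6)
Reached target in 3 moves.

Answer: 3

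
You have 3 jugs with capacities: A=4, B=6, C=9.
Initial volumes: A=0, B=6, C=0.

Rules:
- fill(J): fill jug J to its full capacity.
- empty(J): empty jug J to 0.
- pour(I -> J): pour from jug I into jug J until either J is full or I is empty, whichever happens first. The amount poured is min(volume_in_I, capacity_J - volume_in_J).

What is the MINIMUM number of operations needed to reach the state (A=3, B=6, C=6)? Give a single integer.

Answer: 6

Derivation:
BFS from (A=0, B=6, C=0). One shortest path:
  1. empty(B) -> (A=0 B=0 C=0)
  2. fill(C) -> (A=0 B=0 C=9)
  3. pour(C -> B) -> (A=0 B=6 C=3)
  4. pour(C -> A) -> (A=3 B=6 C=0)
  5. pour(B -> C) -> (A=3 B=0 C=6)
  6. fill(B) -> (A=3 B=6 C=6)
Reached target in 6 moves.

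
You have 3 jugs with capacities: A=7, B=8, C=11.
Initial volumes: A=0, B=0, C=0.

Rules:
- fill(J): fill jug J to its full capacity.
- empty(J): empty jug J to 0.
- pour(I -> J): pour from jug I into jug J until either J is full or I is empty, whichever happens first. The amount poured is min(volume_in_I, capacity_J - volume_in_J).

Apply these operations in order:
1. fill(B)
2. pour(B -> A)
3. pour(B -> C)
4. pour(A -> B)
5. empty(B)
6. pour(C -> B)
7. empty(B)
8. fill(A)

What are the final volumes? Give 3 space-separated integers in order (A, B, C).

Answer: 7 0 0

Derivation:
Step 1: fill(B) -> (A=0 B=8 C=0)
Step 2: pour(B -> A) -> (A=7 B=1 C=0)
Step 3: pour(B -> C) -> (A=7 B=0 C=1)
Step 4: pour(A -> B) -> (A=0 B=7 C=1)
Step 5: empty(B) -> (A=0 B=0 C=1)
Step 6: pour(C -> B) -> (A=0 B=1 C=0)
Step 7: empty(B) -> (A=0 B=0 C=0)
Step 8: fill(A) -> (A=7 B=0 C=0)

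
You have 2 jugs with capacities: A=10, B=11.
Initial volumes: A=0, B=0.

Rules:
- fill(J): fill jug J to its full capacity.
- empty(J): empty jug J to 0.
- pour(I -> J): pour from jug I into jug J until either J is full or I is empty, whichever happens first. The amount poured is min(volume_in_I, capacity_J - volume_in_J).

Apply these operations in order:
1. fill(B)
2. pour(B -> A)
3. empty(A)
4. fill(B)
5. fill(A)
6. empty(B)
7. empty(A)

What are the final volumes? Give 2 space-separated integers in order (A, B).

Answer: 0 0

Derivation:
Step 1: fill(B) -> (A=0 B=11)
Step 2: pour(B -> A) -> (A=10 B=1)
Step 3: empty(A) -> (A=0 B=1)
Step 4: fill(B) -> (A=0 B=11)
Step 5: fill(A) -> (A=10 B=11)
Step 6: empty(B) -> (A=10 B=0)
Step 7: empty(A) -> (A=0 B=0)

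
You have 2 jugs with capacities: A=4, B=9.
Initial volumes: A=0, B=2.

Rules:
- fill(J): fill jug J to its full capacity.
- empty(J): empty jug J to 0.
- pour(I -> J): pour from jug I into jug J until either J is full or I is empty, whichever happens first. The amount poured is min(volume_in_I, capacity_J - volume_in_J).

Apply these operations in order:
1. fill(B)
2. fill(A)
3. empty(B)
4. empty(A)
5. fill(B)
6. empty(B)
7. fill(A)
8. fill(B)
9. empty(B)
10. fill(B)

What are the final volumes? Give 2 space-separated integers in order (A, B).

Answer: 4 9

Derivation:
Step 1: fill(B) -> (A=0 B=9)
Step 2: fill(A) -> (A=4 B=9)
Step 3: empty(B) -> (A=4 B=0)
Step 4: empty(A) -> (A=0 B=0)
Step 5: fill(B) -> (A=0 B=9)
Step 6: empty(B) -> (A=0 B=0)
Step 7: fill(A) -> (A=4 B=0)
Step 8: fill(B) -> (A=4 B=9)
Step 9: empty(B) -> (A=4 B=0)
Step 10: fill(B) -> (A=4 B=9)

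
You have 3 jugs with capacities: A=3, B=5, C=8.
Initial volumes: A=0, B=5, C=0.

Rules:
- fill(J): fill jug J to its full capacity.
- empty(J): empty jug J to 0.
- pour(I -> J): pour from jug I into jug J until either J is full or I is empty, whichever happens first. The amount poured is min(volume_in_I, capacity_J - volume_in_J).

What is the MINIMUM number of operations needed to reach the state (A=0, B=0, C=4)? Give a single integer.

BFS from (A=0, B=5, C=0). One shortest path:
  1. pour(B -> A) -> (A=3 B=2 C=0)
  2. empty(A) -> (A=0 B=2 C=0)
  3. pour(B -> A) -> (A=2 B=0 C=0)
  4. fill(B) -> (A=2 B=5 C=0)
  5. pour(B -> A) -> (A=3 B=4 C=0)
  6. empty(A) -> (A=0 B=4 C=0)
  7. pour(B -> C) -> (A=0 B=0 C=4)
Reached target in 7 moves.

Answer: 7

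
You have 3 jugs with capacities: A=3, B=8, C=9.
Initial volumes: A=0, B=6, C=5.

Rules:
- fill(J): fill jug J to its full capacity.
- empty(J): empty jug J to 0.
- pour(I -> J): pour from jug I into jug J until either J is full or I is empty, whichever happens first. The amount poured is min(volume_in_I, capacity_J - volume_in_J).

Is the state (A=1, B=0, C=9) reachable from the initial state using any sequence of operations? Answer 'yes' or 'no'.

BFS from (A=0, B=6, C=5):
  1. fill(A) -> (A=3 B=6 C=5)
  2. fill(C) -> (A=3 B=6 C=9)
  3. pour(A -> B) -> (A=1 B=8 C=9)
  4. empty(B) -> (A=1 B=0 C=9)
Target reached → yes.

Answer: yes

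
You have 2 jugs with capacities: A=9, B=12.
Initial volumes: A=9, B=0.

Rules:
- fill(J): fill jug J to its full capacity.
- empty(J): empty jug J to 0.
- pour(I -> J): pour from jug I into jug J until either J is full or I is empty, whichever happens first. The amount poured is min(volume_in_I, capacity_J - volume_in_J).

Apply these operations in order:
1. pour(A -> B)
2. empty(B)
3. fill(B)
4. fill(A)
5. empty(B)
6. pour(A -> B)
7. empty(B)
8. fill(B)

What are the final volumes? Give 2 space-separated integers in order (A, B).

Answer: 0 12

Derivation:
Step 1: pour(A -> B) -> (A=0 B=9)
Step 2: empty(B) -> (A=0 B=0)
Step 3: fill(B) -> (A=0 B=12)
Step 4: fill(A) -> (A=9 B=12)
Step 5: empty(B) -> (A=9 B=0)
Step 6: pour(A -> B) -> (A=0 B=9)
Step 7: empty(B) -> (A=0 B=0)
Step 8: fill(B) -> (A=0 B=12)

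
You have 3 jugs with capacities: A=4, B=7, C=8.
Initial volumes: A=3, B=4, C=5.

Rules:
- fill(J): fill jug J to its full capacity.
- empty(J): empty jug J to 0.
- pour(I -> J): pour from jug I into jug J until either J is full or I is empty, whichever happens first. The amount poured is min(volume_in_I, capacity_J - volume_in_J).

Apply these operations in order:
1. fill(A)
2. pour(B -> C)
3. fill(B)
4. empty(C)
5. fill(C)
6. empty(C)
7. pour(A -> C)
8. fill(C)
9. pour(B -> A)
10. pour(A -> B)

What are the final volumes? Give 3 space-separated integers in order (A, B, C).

Answer: 0 7 8

Derivation:
Step 1: fill(A) -> (A=4 B=4 C=5)
Step 2: pour(B -> C) -> (A=4 B=1 C=8)
Step 3: fill(B) -> (A=4 B=7 C=8)
Step 4: empty(C) -> (A=4 B=7 C=0)
Step 5: fill(C) -> (A=4 B=7 C=8)
Step 6: empty(C) -> (A=4 B=7 C=0)
Step 7: pour(A -> C) -> (A=0 B=7 C=4)
Step 8: fill(C) -> (A=0 B=7 C=8)
Step 9: pour(B -> A) -> (A=4 B=3 C=8)
Step 10: pour(A -> B) -> (A=0 B=7 C=8)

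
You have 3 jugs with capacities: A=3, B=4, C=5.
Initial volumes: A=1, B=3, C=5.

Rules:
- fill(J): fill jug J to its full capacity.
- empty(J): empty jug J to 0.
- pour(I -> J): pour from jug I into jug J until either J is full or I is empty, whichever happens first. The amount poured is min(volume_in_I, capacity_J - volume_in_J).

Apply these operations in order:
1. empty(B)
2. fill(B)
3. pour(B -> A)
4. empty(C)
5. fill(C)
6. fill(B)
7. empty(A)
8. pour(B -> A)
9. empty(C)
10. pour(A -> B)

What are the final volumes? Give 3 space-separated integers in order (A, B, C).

Step 1: empty(B) -> (A=1 B=0 C=5)
Step 2: fill(B) -> (A=1 B=4 C=5)
Step 3: pour(B -> A) -> (A=3 B=2 C=5)
Step 4: empty(C) -> (A=3 B=2 C=0)
Step 5: fill(C) -> (A=3 B=2 C=5)
Step 6: fill(B) -> (A=3 B=4 C=5)
Step 7: empty(A) -> (A=0 B=4 C=5)
Step 8: pour(B -> A) -> (A=3 B=1 C=5)
Step 9: empty(C) -> (A=3 B=1 C=0)
Step 10: pour(A -> B) -> (A=0 B=4 C=0)

Answer: 0 4 0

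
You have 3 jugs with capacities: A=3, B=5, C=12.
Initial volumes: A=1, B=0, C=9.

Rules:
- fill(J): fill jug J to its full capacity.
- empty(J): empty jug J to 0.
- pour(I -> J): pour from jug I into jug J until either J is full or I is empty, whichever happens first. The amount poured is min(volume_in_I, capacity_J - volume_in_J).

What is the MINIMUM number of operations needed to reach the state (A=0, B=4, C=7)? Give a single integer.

Answer: 6

Derivation:
BFS from (A=1, B=0, C=9). One shortest path:
  1. fill(C) -> (A=1 B=0 C=12)
  2. pour(C -> B) -> (A=1 B=5 C=7)
  3. empty(B) -> (A=1 B=0 C=7)
  4. pour(A -> B) -> (A=0 B=1 C=7)
  5. fill(A) -> (A=3 B=1 C=7)
  6. pour(A -> B) -> (A=0 B=4 C=7)
Reached target in 6 moves.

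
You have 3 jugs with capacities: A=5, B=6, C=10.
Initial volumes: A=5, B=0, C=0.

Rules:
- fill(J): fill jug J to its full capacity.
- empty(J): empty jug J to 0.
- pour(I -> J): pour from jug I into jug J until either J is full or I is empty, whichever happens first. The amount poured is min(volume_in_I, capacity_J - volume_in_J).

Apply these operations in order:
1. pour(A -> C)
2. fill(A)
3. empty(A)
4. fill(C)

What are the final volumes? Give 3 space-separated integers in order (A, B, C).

Answer: 0 0 10

Derivation:
Step 1: pour(A -> C) -> (A=0 B=0 C=5)
Step 2: fill(A) -> (A=5 B=0 C=5)
Step 3: empty(A) -> (A=0 B=0 C=5)
Step 4: fill(C) -> (A=0 B=0 C=10)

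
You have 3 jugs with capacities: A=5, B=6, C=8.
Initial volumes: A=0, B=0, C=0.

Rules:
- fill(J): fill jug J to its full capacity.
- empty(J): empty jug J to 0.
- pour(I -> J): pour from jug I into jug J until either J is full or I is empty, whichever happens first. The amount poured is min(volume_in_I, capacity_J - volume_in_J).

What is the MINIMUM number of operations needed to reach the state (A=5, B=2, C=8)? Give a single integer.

BFS from (A=0, B=0, C=0). One shortest path:
  1. fill(A) -> (A=5 B=0 C=0)
  2. fill(C) -> (A=5 B=0 C=8)
  3. pour(C -> B) -> (A=5 B=6 C=2)
  4. empty(B) -> (A=5 B=0 C=2)
  5. pour(C -> B) -> (A=5 B=2 C=0)
  6. fill(C) -> (A=5 B=2 C=8)
Reached target in 6 moves.

Answer: 6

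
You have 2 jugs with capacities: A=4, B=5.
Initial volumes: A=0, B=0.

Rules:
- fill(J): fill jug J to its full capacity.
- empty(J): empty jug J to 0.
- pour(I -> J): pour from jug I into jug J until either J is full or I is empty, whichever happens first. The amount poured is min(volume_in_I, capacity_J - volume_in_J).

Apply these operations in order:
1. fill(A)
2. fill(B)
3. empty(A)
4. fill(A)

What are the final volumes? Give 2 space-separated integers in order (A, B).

Answer: 4 5

Derivation:
Step 1: fill(A) -> (A=4 B=0)
Step 2: fill(B) -> (A=4 B=5)
Step 3: empty(A) -> (A=0 B=5)
Step 4: fill(A) -> (A=4 B=5)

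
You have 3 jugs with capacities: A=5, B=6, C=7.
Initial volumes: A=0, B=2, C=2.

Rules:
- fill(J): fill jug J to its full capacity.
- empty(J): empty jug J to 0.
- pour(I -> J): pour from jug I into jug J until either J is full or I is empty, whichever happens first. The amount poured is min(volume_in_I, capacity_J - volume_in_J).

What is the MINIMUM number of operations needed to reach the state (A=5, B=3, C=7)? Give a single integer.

BFS from (A=0, B=2, C=2). One shortest path:
  1. fill(A) -> (A=5 B=2 C=2)
  2. pour(B -> C) -> (A=5 B=0 C=4)
  3. fill(B) -> (A=5 B=6 C=4)
  4. pour(B -> C) -> (A=5 B=3 C=7)
Reached target in 4 moves.

Answer: 4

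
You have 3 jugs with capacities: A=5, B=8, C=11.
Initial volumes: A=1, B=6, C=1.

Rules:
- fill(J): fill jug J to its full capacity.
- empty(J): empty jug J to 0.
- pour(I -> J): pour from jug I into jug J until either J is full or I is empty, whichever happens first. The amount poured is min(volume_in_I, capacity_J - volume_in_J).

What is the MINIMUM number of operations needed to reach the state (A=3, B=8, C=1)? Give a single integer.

BFS from (A=1, B=6, C=1). One shortest path:
  1. fill(A) -> (A=5 B=6 C=1)
  2. pour(A -> B) -> (A=3 B=8 C=1)
Reached target in 2 moves.

Answer: 2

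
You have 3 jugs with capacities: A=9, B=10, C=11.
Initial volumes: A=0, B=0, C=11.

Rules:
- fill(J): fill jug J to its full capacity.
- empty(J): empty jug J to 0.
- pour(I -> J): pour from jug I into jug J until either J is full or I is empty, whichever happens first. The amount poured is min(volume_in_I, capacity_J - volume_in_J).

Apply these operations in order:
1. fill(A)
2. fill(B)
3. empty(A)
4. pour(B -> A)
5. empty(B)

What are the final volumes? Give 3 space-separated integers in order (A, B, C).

Answer: 9 0 11

Derivation:
Step 1: fill(A) -> (A=9 B=0 C=11)
Step 2: fill(B) -> (A=9 B=10 C=11)
Step 3: empty(A) -> (A=0 B=10 C=11)
Step 4: pour(B -> A) -> (A=9 B=1 C=11)
Step 5: empty(B) -> (A=9 B=0 C=11)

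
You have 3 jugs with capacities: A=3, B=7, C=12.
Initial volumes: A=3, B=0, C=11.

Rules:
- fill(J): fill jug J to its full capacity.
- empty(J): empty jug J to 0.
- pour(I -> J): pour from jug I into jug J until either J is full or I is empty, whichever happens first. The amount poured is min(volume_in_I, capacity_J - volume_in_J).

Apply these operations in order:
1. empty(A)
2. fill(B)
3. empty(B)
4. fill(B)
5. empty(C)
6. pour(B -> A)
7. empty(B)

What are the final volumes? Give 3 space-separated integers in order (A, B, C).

Answer: 3 0 0

Derivation:
Step 1: empty(A) -> (A=0 B=0 C=11)
Step 2: fill(B) -> (A=0 B=7 C=11)
Step 3: empty(B) -> (A=0 B=0 C=11)
Step 4: fill(B) -> (A=0 B=7 C=11)
Step 5: empty(C) -> (A=0 B=7 C=0)
Step 6: pour(B -> A) -> (A=3 B=4 C=0)
Step 7: empty(B) -> (A=3 B=0 C=0)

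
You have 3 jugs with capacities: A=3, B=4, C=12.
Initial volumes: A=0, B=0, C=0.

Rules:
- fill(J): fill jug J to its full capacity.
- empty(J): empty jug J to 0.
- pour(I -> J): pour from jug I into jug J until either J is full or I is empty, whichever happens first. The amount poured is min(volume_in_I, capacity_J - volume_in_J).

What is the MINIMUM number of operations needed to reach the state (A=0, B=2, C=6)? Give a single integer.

BFS from (A=0, B=0, C=0). One shortest path:
  1. fill(B) -> (A=0 B=4 C=0)
  2. pour(B -> A) -> (A=3 B=1 C=0)
  3. pour(A -> C) -> (A=0 B=1 C=3)
  4. pour(B -> A) -> (A=1 B=0 C=3)
  5. fill(B) -> (A=1 B=4 C=3)
  6. pour(B -> A) -> (A=3 B=2 C=3)
  7. pour(A -> C) -> (A=0 B=2 C=6)
Reached target in 7 moves.

Answer: 7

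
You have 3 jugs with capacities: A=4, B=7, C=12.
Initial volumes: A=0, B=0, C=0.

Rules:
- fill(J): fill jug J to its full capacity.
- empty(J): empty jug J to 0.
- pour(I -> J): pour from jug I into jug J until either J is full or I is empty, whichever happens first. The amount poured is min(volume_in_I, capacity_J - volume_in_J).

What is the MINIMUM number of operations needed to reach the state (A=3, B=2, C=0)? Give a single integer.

BFS from (A=0, B=0, C=0). One shortest path:
  1. fill(C) -> (A=0 B=0 C=12)
  2. pour(C -> B) -> (A=0 B=7 C=5)
  3. pour(B -> A) -> (A=4 B=3 C=5)
  4. pour(A -> C) -> (A=0 B=3 C=9)
  5. pour(B -> A) -> (A=3 B=0 C=9)
  6. pour(C -> B) -> (A=3 B=7 C=2)
  7. empty(B) -> (A=3 B=0 C=2)
  8. pour(C -> B) -> (A=3 B=2 C=0)
Reached target in 8 moves.

Answer: 8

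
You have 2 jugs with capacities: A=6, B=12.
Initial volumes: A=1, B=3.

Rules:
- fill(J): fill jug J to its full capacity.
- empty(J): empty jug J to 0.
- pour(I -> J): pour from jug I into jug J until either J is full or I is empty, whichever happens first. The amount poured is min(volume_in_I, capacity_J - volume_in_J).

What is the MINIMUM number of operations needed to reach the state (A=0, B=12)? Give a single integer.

BFS from (A=1, B=3). One shortest path:
  1. empty(A) -> (A=0 B=3)
  2. fill(B) -> (A=0 B=12)
Reached target in 2 moves.

Answer: 2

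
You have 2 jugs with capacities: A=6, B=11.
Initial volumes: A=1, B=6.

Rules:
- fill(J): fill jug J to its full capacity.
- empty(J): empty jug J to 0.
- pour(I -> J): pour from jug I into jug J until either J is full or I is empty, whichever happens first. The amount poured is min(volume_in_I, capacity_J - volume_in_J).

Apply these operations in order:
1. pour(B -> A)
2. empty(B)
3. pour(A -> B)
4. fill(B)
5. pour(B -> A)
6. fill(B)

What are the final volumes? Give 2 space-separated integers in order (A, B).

Answer: 6 11

Derivation:
Step 1: pour(B -> A) -> (A=6 B=1)
Step 2: empty(B) -> (A=6 B=0)
Step 3: pour(A -> B) -> (A=0 B=6)
Step 4: fill(B) -> (A=0 B=11)
Step 5: pour(B -> A) -> (A=6 B=5)
Step 6: fill(B) -> (A=6 B=11)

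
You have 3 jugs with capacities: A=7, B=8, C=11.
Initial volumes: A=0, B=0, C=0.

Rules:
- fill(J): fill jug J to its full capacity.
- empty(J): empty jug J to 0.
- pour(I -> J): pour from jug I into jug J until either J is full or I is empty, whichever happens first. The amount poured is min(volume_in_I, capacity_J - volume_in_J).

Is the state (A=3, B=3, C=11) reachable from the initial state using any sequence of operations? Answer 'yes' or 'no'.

Answer: yes

Derivation:
BFS from (A=0, B=0, C=0):
  1. fill(A) -> (A=7 B=0 C=0)
  2. fill(C) -> (A=7 B=0 C=11)
  3. pour(C -> B) -> (A=7 B=8 C=3)
  4. empty(B) -> (A=7 B=0 C=3)
  5. pour(C -> B) -> (A=7 B=3 C=0)
  6. pour(A -> C) -> (A=0 B=3 C=7)
  7. fill(A) -> (A=7 B=3 C=7)
  8. pour(A -> C) -> (A=3 B=3 C=11)
Target reached → yes.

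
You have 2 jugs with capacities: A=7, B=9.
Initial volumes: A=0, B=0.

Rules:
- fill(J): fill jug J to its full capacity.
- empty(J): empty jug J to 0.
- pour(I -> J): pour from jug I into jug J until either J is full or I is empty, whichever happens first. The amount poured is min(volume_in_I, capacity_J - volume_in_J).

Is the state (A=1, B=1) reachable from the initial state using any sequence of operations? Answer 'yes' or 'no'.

BFS explored all 32 reachable states.
Reachable set includes: (0,0), (0,1), (0,2), (0,3), (0,4), (0,5), (0,6), (0,7), (0,8), (0,9), (1,0), (1,9) ...
Target (A=1, B=1) not in reachable set → no.

Answer: no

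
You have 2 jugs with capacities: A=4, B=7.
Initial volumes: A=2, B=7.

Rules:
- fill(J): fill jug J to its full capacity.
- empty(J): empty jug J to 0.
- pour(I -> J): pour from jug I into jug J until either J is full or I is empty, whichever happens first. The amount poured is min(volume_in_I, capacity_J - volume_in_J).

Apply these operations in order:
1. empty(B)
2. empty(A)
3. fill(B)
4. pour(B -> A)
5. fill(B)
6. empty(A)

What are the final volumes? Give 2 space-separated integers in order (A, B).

Step 1: empty(B) -> (A=2 B=0)
Step 2: empty(A) -> (A=0 B=0)
Step 3: fill(B) -> (A=0 B=7)
Step 4: pour(B -> A) -> (A=4 B=3)
Step 5: fill(B) -> (A=4 B=7)
Step 6: empty(A) -> (A=0 B=7)

Answer: 0 7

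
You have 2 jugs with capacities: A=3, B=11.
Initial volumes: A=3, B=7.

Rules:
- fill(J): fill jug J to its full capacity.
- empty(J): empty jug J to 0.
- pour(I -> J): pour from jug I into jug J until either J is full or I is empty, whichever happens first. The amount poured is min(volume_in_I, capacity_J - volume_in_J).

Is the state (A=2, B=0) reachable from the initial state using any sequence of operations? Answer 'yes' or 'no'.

BFS from (A=3, B=7):
  1. pour(A -> B) -> (A=0 B=10)
  2. fill(A) -> (A=3 B=10)
  3. pour(A -> B) -> (A=2 B=11)
  4. empty(B) -> (A=2 B=0)
Target reached → yes.

Answer: yes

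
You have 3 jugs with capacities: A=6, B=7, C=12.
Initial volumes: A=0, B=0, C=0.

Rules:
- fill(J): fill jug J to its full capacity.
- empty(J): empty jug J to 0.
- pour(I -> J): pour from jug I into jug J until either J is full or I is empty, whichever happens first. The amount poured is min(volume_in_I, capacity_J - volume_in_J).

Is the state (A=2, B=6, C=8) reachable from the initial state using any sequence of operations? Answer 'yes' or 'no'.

Answer: no

Derivation:
BFS explored all 398 reachable states.
Reachable set includes: (0,0,0), (0,0,1), (0,0,2), (0,0,3), (0,0,4), (0,0,5), (0,0,6), (0,0,7), (0,0,8), (0,0,9), (0,0,10), (0,0,11) ...
Target (A=2, B=6, C=8) not in reachable set → no.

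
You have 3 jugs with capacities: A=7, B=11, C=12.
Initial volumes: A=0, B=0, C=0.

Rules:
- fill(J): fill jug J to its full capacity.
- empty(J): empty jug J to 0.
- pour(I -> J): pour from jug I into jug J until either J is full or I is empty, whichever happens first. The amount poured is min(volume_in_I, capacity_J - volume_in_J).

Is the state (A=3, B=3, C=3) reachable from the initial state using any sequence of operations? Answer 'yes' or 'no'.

Answer: no

Derivation:
BFS explored all 588 reachable states.
Reachable set includes: (0,0,0), (0,0,1), (0,0,2), (0,0,3), (0,0,4), (0,0,5), (0,0,6), (0,0,7), (0,0,8), (0,0,9), (0,0,10), (0,0,11) ...
Target (A=3, B=3, C=3) not in reachable set → no.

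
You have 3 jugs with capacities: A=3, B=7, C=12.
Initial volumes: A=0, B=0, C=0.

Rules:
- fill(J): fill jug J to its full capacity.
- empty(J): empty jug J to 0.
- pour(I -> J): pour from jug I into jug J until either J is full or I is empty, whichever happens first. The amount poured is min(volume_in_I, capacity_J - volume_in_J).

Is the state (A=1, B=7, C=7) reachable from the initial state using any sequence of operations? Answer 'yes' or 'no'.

Answer: yes

Derivation:
BFS from (A=0, B=0, C=0):
  1. fill(A) -> (A=3 B=0 C=0)
  2. fill(C) -> (A=3 B=0 C=12)
  3. pour(C -> B) -> (A=3 B=7 C=5)
  4. empty(B) -> (A=3 B=0 C=5)
  5. pour(C -> B) -> (A=3 B=5 C=0)
  6. pour(A -> B) -> (A=1 B=7 C=0)
  7. pour(B -> C) -> (A=1 B=0 C=7)
  8. fill(B) -> (A=1 B=7 C=7)
Target reached → yes.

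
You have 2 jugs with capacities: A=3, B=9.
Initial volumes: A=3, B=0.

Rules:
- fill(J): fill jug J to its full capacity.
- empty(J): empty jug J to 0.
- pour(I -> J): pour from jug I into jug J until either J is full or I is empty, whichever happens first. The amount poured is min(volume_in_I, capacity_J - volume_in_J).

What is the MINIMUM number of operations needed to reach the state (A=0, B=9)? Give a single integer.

BFS from (A=3, B=0). One shortest path:
  1. empty(A) -> (A=0 B=0)
  2. fill(B) -> (A=0 B=9)
Reached target in 2 moves.

Answer: 2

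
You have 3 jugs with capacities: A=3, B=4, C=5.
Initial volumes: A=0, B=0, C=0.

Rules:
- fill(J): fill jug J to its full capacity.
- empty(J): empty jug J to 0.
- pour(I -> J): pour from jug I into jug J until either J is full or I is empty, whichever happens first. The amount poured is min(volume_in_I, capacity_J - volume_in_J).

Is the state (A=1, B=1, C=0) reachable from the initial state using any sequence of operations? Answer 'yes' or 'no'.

Answer: yes

Derivation:
BFS from (A=0, B=0, C=0):
  1. fill(C) -> (A=0 B=0 C=5)
  2. pour(C -> B) -> (A=0 B=4 C=1)
  3. pour(B -> A) -> (A=3 B=1 C=1)
  4. empty(A) -> (A=0 B=1 C=1)
  5. pour(C -> A) -> (A=1 B=1 C=0)
Target reached → yes.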